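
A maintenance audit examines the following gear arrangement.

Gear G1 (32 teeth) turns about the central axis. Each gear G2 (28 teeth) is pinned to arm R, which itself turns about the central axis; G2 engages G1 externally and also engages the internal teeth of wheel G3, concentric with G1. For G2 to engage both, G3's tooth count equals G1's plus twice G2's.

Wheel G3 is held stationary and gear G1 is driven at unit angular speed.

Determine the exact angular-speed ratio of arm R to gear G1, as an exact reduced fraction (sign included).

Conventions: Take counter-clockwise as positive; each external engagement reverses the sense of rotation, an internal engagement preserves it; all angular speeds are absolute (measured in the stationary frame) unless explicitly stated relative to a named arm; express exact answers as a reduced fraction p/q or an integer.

4/15

topology: planetary set — G1 32T / G2 28T / G3 88T, arm = carrier (Willis)
ring teeth: 32 + 2·28 = 88
32(ω_sun−ω_arm) = −88(ω_ring−ω_arm),  ω_ring = 0, ω_sun = 1
32(1−ω_arm) = −88(0−ω_arm)  ⇒  120·ω_arm = 32  ⇒  ω_arm = 4/15
ω_out/ω_in = 4/15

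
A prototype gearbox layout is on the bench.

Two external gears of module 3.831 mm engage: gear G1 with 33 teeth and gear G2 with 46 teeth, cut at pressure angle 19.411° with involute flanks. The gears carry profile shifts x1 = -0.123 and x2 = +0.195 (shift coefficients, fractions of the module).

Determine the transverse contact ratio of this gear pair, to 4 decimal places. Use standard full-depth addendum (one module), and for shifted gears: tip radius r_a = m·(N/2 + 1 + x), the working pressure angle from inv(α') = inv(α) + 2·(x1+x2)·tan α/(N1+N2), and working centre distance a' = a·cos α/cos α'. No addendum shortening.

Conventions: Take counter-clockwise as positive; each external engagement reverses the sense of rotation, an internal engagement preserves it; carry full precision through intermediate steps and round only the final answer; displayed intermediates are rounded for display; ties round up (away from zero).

1.7234

topology: single-mesh involute geometry — m = 3.831, 33T/46T pair
base radii: r_b1 = 59.618487, r_b2 = 83.104558
tip radii: r_a1 = 66.571287, r_a2 = 92.691045
inv(α') = inv(19.411°) + 2·(-0.123+0.195)·tan α/(33+46) = 0.01422784  ⇒  α' = 19.70262°
a' = a·cos α / cos α' = 151.3245·cos 19.411°/cos 19.70262° = 151.598350
action lengths: √(r_a1²−r_b1²) = 29.620470, √(r_a2²−r_b2²) = 41.051947
base pitch p_b = π·m·cos α = 11.351333
CR = (29.620470 + 41.051947 − 151.598350·sin 19.70262°)/11.351333 = 1.723393
contact ratio ≈ 1.7234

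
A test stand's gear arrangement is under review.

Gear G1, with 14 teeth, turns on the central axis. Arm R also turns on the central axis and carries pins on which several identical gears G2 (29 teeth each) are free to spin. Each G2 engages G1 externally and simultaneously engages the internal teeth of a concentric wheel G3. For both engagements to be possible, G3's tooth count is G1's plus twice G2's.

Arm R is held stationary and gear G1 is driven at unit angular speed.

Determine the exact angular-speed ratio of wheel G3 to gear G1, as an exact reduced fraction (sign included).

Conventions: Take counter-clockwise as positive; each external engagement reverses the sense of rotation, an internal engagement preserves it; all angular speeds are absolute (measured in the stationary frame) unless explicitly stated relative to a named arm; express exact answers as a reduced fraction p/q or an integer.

class = planetary set [G3 = 14+2·29 = 72; Willis about the carrier]
ring teeth: 14 + 2·29 = 72
14(ω_sun−ω_arm) = −72(ω_ring−ω_arm),  ω_arm = 0, ω_sun = 1
ω_ring = 0 − (14/72)(1−0) = -7/36
ω_out/ω_in = -7/36

-7/36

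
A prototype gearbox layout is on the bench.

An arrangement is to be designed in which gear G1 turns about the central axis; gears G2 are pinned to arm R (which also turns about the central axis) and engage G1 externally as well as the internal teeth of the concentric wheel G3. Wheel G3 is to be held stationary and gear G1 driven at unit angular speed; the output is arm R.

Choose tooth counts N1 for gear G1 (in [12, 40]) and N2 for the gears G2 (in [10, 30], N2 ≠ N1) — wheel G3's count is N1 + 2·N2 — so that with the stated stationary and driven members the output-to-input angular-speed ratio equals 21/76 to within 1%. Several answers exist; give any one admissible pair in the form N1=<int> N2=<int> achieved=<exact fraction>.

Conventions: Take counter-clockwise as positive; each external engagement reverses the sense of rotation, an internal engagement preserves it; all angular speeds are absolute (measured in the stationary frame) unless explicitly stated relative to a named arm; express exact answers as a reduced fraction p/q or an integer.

topology: planetary set — design target 21/76, arm = carrier (Willis)
Willis with ω_ring = 0: ω_arm/ω_sun = N1/(N1+N3); set equal to 21/76  ⇒  N3/N1 = 1/(21/76) − 1 = 55/21
N3 = N1 + 2·N2  ⇒  N2/N1 = (N3/N1 − 1)/2 = (55/21 − 1)/2 = 17/21
smallest multiple with N1 ≥ 12 and N2 ≥ 10: k = 1  ⇒  N1 = 1·21 = 21, N2 = 1·17 = 17 (N1 ≤ 40, N2 ≤ 30, N2 ≠ N1 ✓), N3 = 21 + 2·17 = 55
check: N1/(N1+N3) with N1 = 21, N3 = 55 gives 21/76; |achieved − target| = 0 ≤ 21/7600 ✓

N1=21 N2=17 achieved=21/76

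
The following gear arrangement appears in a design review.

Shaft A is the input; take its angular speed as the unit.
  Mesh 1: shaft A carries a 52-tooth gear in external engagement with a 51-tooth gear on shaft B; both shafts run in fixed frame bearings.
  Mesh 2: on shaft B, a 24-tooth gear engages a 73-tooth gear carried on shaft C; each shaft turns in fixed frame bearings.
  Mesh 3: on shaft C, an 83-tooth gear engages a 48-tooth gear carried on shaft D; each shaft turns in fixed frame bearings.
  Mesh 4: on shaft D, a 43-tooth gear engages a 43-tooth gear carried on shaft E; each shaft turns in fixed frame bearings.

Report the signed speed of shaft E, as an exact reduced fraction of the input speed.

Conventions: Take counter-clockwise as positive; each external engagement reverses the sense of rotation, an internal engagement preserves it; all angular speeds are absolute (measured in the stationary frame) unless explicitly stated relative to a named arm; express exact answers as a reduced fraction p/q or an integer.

2158/3723

4-mesh fixed-axis compound train (all bearings frame-fixed)
mesh 1 [52T→51T]: |ω|/ω_in = 1×52/51 = 52/51, sense flips to −
mesh 2 [24T→73T]: |ω|/ω_in = (52/51)×24/73 = 416/1241, sense flips to +
mesh 3 [83T→48T]: |ω|/ω_in = (416/1241)×83/48 = 2158/3723, sense flips to −
mesh 4 [43T→43T]: |ω|/ω_in = (2158/3723)×43/43 = 2158/3723, sense flips to +
signed output speed (× input speed) = 2158/3723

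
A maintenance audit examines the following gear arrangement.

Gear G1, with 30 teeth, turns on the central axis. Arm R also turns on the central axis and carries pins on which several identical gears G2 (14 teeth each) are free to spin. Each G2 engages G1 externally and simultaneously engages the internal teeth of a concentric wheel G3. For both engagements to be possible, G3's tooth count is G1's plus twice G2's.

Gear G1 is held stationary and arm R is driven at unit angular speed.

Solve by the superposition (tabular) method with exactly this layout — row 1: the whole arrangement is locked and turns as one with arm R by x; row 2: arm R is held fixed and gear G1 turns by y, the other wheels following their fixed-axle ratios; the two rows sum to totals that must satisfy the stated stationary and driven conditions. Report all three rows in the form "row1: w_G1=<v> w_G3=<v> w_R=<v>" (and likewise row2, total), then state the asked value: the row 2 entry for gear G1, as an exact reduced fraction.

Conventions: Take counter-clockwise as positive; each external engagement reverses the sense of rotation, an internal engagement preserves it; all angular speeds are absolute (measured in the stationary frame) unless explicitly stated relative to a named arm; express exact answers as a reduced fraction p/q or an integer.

recognized (axles ride arm R): planetary set, 30/14/58 teeth
row 1 (train locked, turned with arm): all members turn x
row 2: sun turns y, ring = −(30/58)·y, arm 0
boundary: total ω_sun = x + y = 0 and total ω_arm = x = 1  ⇒  y = -1, x = 1
row 2 ring = −(30/58)·(-1) = 15/29
totals (row 1 + row 2): sun 1 + (-1) = 0, ring 1 + 15/29 = 44/29, arm 1 + 0 = 1
asked cell (row2, sun) = -1

row1: w_G1=1 w_G3=1 w_R=1
row2: w_G1=-1 w_G3=15/29 w_R=0
total: w_G1=0 w_G3=44/29 w_R=1
asked value: -1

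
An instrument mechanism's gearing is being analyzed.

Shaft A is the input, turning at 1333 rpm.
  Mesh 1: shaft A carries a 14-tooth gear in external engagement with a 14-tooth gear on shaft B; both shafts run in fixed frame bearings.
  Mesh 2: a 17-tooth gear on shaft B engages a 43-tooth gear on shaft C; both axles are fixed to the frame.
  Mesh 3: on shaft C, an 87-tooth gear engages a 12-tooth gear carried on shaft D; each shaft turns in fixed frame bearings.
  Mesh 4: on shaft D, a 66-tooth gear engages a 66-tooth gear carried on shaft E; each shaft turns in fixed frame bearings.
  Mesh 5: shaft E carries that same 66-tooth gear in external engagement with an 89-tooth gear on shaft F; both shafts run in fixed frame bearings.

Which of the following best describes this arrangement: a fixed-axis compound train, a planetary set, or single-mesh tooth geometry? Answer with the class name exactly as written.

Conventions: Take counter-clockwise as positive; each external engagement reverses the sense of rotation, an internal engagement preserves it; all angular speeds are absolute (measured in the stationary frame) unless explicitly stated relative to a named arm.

recognized (6 fixed axles, 5 meshes): fixed-axis compound train
classification: fixed-axis compound train

fixed-axis compound train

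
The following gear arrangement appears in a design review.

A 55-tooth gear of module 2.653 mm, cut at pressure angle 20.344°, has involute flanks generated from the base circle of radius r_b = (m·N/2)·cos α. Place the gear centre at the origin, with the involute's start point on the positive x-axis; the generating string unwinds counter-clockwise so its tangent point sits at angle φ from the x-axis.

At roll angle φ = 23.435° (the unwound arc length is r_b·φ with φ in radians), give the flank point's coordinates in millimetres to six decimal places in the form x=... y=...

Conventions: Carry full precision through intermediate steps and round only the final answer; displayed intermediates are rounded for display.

single-mesh involute tooth geometry (55T wheel at module 2.653)
pitch radius r_p = m·N/2 = 2.653·55/2 = 72.957500
base radius r_b = r_p·cos α = 72.957500·cos 20.344° = 68.406574
roll angle φ = 23.435° = 0.40901791 rad
x = r_b·(cos φ + φ·sin φ) = 73.891531
y = r_b·(sin φ − φ·cos φ) = 1.534336

x=73.891531 y=1.534336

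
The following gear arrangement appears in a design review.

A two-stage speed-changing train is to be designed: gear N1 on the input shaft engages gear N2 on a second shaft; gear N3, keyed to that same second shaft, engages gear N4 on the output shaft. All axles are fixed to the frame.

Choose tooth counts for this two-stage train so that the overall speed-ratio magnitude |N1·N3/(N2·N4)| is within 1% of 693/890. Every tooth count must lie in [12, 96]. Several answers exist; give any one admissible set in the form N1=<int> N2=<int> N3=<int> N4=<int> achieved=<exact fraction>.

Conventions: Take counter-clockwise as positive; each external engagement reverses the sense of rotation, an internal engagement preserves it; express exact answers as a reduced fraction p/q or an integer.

N1=18 N2=20 N3=77 N4=89 achieved=693/890

topology: fixed-axis compound train — 2 stages, target 693/890
target = 693/890 in lowest terms: an exact hit needs N1·N3 = k·693 and N2·N4 = k·890 for one integer k, every count in [12, 96]; additionally prefer no 1:1 stage (N1 ≠ N2, N3 ≠ N4)
k = 1: no 1:1-free in-range split of k·693 and k·890 into factor pairs; take k = 2
k = 2: N1·N3 = 1386 = 18·77, N2·N4 = 1780 = 20·89
achieved = 18·77/(20·89) = 693/890; |achieved − target| = 0 ≤ 693/89000 ✓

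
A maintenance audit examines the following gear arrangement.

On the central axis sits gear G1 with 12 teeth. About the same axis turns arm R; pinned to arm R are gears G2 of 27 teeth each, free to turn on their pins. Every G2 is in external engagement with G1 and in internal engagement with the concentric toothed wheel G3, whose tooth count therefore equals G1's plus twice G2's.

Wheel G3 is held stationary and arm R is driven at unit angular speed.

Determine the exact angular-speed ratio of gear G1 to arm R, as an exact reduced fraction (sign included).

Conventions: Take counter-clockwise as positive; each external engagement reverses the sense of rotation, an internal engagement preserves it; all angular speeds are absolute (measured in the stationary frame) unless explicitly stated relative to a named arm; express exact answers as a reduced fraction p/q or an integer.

class = planetary set [G3 = 12+2·27 = 66; Willis about the carrier]
ring teeth: 12 + 2·27 = 66
12(ω_sun−ω_arm) = −66(ω_ring−ω_arm),  ω_ring = 0, ω_arm = 1
ω_sun = 1 − (66/12)(0−1) = 13/2
ω_out/ω_in = 13/2

13/2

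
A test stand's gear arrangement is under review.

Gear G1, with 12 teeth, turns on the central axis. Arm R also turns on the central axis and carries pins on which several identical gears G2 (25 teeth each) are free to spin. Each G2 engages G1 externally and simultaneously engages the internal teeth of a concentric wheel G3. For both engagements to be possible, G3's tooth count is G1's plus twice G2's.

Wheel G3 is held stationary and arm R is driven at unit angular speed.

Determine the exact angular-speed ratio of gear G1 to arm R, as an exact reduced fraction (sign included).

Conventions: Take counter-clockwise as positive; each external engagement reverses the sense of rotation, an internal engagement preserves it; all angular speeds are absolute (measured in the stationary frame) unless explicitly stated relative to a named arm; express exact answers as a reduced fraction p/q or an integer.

37/6

class = planetary set [G3 = 12+2·25 = 62; Willis about the carrier]
ring teeth: 12 + 2·25 = 62
12(ω_sun−ω_arm) = −62(ω_ring−ω_arm),  ω_ring = 0, ω_arm = 1
ω_sun = 1 − (62/12)(0−1) = 37/6
ω_out/ω_in = 37/6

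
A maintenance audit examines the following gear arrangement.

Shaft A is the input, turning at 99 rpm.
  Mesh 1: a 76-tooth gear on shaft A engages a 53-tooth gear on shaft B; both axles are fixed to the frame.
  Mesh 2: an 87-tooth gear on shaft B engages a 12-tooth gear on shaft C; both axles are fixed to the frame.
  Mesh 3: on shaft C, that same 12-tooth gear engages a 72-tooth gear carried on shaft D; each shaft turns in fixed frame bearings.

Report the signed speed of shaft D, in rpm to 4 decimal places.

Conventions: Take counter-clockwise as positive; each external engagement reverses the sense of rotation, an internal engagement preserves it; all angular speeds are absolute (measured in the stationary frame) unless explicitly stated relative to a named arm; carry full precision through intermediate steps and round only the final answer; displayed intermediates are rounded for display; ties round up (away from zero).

-171.5377 rpm

3-mesh fixed-axis compound train (all bearings frame-fixed)
mesh 1 [76T→53T]: ω = 99.0000×76/53 = 141.9623 rpm, sense flips to −
mesh 2 [87T→12T]: ω = 141.9623×87/12 = 1029.2264 rpm, sense flips to +
mesh 3 [12T→72T]: ω = 1029.2264×12/72 = 171.5377 rpm, sense flips to −
signed output speed = -171.5377 rpm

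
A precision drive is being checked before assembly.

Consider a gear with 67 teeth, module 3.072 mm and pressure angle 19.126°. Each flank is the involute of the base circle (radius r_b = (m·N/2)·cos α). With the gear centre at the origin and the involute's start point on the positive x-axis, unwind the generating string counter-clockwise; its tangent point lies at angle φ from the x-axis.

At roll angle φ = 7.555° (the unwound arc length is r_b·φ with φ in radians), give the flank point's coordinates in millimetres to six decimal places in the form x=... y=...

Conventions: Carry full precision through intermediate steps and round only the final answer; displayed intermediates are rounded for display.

x=98.072899 y=0.074176

single-mesh involute tooth geometry (67T wheel at module 3.072)
pitch radius r_p = m·N/2 = 3.072·67/2 = 102.912000
base radius r_b = r_p·cos α = 102.912000·cos 19.126° = 97.231291
roll angle φ = 7.555° = 0.13185962 rad
x = r_b·(cos φ + φ·sin φ) = 98.072899
y = r_b·(sin φ − φ·cos φ) = 0.074176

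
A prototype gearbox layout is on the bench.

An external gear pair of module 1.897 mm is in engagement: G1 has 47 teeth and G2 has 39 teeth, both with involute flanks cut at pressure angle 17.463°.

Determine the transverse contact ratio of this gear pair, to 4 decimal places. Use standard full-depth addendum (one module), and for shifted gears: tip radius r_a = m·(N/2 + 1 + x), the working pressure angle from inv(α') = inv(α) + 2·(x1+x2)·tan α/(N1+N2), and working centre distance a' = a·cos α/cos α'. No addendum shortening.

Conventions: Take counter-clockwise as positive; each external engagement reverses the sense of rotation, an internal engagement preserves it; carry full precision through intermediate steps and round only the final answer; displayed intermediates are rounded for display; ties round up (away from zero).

recognized (one external pair, fixed centres): single-mesh tooth geometry, m = 1.897, N1 = 47, N2 = 39
base radii: r_b1 = 42.524873, r_b2 = 35.286597
tip radii: r_a1 = 46.476500, r_a2 = 38.888500
no profile shift: α' = α, a' = a
action lengths: √(r_a1²−r_b1²) = 18.753673, √(r_a2²−r_b2²) = 16.345383
base pitch p_b = π·m·cos α = 5.684929
CR = (18.753673 + 16.345383 − 81.571000·sin 17.46300°)/5.684929 = 1.868172
contact ratio ≈ 1.8682

1.8682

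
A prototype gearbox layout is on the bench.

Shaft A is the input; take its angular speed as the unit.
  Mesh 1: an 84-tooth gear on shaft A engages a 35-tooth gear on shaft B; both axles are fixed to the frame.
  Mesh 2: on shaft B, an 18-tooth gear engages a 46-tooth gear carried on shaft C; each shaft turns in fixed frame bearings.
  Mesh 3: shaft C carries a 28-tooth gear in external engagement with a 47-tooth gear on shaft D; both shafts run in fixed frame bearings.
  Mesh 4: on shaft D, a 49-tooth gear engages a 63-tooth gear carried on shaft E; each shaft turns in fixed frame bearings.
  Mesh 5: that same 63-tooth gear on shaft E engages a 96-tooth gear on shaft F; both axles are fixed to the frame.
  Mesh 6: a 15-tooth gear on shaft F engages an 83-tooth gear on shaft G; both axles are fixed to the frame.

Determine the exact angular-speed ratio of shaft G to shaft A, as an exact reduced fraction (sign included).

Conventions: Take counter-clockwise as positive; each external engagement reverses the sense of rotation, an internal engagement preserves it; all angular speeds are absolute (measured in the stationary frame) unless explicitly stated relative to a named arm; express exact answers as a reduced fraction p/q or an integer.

class = fixed-axis compound train [6 meshes; 6 ratios multiply, 6 sense flips]
mesh 1 [84T→35T]: running ratio 12/5, sense −
mesh 2 [18T→46T]: running ratio 108/115, sense +
mesh 3 [28T→47T]: running ratio 3024/5405, sense −
mesh 4 [49T→63T]: running ratio 2352/5405, sense +
mesh 5 [63T→96T]: running ratio 3087/10810, sense −
mesh 6 [15T→83T]: running ratio 9261/179446, sense +
ω_out/ω_in = 9261/179446

9261/179446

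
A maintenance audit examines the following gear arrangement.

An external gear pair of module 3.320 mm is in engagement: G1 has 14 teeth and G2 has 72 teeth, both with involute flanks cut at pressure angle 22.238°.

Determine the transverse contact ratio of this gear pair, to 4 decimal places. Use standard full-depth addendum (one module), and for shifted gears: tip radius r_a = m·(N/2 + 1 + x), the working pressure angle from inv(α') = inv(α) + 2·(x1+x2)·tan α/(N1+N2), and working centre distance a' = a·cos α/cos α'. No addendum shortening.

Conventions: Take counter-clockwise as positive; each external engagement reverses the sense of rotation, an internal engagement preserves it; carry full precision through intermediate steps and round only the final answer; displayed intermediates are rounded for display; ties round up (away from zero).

1.5477

recognized (one external pair, fixed centres): single-mesh tooth geometry, m = 3.320, N1 = 14, N2 = 72
base radii: r_b1 = 21.511404, r_b2 = 110.630077
tip radii: r_a1 = 26.560000, r_a2 = 122.840000
no profile shift: α' = α, a' = a
action lengths: √(r_a1²−r_b1²) = 15.578610, √(r_a2²−r_b2²) = 53.391494
base pitch p_b = π·m·cos α = 9.654295
CR = (15.578610 + 53.391494 − 142.760000·sin 22.23800°)/9.654295 = 1.547695
contact ratio ≈ 1.5477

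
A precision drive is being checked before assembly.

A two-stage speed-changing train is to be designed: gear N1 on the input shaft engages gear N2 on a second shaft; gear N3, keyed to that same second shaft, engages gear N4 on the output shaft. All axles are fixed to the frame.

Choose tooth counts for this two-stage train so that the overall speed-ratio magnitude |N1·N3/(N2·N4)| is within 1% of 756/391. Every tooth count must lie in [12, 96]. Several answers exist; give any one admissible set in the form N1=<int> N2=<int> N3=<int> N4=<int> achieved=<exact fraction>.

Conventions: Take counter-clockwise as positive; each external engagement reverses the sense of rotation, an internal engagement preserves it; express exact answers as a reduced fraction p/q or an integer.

2-stage fixed-axis compound train for ratio 756/391
target = 756/391 in lowest terms: an exact hit needs N1·N3 = k·756 and N2·N4 = k·391 for one integer k, every count in [12, 96]; additionally prefer no 1:1 stage (N1 ≠ N2, N3 ≠ N4)
k = 1: N1·N3 = 756 = 12·63, N2·N4 = 391 = 17·23
achieved = 12·63/(17·23) = 756/391; |achieved − target| = 0 ≤ 189/9775 ✓

N1=12 N2=17 N3=63 N4=23 achieved=756/391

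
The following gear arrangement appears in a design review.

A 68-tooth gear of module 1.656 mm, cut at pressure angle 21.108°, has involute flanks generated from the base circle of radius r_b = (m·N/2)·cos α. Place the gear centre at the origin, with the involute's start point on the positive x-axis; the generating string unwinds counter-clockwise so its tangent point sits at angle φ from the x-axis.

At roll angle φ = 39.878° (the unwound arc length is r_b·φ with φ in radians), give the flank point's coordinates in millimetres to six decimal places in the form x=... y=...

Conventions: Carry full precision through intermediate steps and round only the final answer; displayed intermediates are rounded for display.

recognized (one wheel, involute flank): single-mesh tooth geometry, m = 1.656, N = 68
pitch radius r_p = m·N/2 = 1.656·68/2 = 56.304000
base radius r_b = r_p·cos α = 56.304000·cos 21.108° = 52.526185
roll angle φ = 39.878° = 0.69600240 rad
x = r_b·(cos φ + φ·sin φ) = 63.748763
y = r_b·(sin φ − φ·cos φ) = 5.622132

x=63.748763 y=5.622132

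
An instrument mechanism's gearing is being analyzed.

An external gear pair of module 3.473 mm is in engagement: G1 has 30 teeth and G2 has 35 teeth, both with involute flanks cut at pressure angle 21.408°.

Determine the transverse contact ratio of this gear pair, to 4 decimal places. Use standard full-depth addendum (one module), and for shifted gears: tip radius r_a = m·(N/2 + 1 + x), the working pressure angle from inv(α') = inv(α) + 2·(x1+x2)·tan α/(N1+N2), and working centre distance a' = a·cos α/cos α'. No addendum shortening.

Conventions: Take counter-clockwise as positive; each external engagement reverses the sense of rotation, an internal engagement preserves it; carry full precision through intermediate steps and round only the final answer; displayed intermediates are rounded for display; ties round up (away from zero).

single-mesh involute tooth geometry (30T engaging 35T at module 3.473)
base radii: r_b1 = 48.500698, r_b2 = 56.584148
tip radii: r_a1 = 55.568000, r_a2 = 64.250500
no profile shift: α' = α, a' = a
action lengths: √(r_a1²−r_b1²) = 27.119825, √(r_a2²−r_b2²) = 30.436178
base pitch p_b = π·m·cos α = 10.157962
CR = (27.119825 + 30.436178 − 112.872500·sin 21.40800°)/10.157962 = 1.610242
contact ratio ≈ 1.6102

1.6102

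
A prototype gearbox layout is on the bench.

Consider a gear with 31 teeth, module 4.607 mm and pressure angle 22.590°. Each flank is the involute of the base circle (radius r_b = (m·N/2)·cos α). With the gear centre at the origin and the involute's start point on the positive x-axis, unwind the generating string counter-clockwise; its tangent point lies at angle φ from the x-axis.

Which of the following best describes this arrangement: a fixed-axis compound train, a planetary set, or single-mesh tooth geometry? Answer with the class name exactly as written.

topology: single-mesh involute geometry — m = 4.607, N = 31
classification: single-mesh tooth geometry

single-mesh tooth geometry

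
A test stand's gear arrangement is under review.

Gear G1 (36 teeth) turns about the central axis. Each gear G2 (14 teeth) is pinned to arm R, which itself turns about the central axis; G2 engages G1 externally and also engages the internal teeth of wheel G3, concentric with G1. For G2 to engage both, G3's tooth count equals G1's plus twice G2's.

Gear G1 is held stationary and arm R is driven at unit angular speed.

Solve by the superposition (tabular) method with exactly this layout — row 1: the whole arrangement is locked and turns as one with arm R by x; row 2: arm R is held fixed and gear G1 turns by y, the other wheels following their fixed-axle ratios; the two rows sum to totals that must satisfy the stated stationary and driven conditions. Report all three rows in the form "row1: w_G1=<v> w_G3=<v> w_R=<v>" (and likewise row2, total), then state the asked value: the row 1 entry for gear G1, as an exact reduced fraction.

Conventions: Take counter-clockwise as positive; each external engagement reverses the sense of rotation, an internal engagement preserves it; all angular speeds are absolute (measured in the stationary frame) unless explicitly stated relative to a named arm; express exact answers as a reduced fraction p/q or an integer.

topology: planetary set — G1 36T / G2 14T / G3 64T, arm = carrier (Willis)
row 1 (train locked, turned with arm): all members turn x
superposition row 2 [arm held]: sun y, ring −(36/64)·y, arm 0
boundary: total ω_sun = x + y = 0 and total ω_arm = x = 1  ⇒  y = -1, x = 1
row 2 ring = −(36/64)·(-1) = 9/16
totals (row 1 + row 2): sun 1 + (-1) = 0, ring 1 + 9/16 = 25/16, arm 1 + 0 = 1
asked cell (row1, sun) = 1

row1: w_G1=1 w_G3=1 w_R=1
row2: w_G1=-1 w_G3=9/16 w_R=0
total: w_G1=0 w_G3=25/16 w_R=1
asked value: 1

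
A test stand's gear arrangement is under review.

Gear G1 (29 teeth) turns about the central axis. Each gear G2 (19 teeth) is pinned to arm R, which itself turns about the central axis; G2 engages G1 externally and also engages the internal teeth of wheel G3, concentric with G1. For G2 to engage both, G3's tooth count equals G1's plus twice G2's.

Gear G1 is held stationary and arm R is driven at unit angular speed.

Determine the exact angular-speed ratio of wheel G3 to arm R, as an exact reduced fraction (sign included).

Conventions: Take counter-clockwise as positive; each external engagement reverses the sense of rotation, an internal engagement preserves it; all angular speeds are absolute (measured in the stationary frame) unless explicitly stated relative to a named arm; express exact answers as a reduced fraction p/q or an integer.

96/67

class = planetary set [G3 = 29+2·19 = 67; Willis about the carrier]
ring teeth: 29 + 2·19 = 67
29(ω_sun−ω_arm) = −67(ω_ring−ω_arm),  ω_sun = 0, ω_arm = 1
ω_ring = 1 − (29/67)(0−1) = 96/67
ω_out/ω_in = 96/67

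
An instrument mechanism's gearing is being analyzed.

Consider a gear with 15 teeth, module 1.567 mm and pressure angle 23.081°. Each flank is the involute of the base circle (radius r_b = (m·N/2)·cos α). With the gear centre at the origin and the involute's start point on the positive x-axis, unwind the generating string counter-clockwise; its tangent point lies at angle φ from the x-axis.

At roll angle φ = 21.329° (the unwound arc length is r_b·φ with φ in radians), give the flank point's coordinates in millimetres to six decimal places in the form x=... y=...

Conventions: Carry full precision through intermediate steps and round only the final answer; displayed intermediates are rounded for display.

class = single-mesh tooth geometry [base-circle involute, m = 1.567, 15T]
pitch radius r_p = m·N/2 = 1.567·15/2 = 11.752500
base radius r_b = r_p·cos α = 11.752500·cos 23.081° = 10.811731
roll angle φ = 21.329° = 0.37226128 rad
x = r_b·(cos φ + φ·sin φ) = 11.535113
y = r_b·(sin φ − φ·cos φ) = 0.183353

x=11.535113 y=0.183353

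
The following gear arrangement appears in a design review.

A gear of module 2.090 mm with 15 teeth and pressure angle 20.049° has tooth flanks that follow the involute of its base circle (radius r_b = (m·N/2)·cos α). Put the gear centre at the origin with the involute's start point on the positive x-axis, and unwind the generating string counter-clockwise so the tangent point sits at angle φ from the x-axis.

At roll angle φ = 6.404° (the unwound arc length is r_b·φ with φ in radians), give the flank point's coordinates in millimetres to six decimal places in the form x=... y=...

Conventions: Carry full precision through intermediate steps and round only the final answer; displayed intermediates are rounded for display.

topology: single-mesh involute geometry — m = 2.090, N = 15
pitch radius r_p = m·N/2 = 2.090·15/2 = 15.675000
base radius r_b = r_p·cos α = 15.675000·cos 20.049° = 14.725092
roll angle φ = 6.404° = 0.11177089 rad
x = r_b·(cos φ + φ·sin φ) = 14.816783
y = r_b·(sin φ − φ·cos φ) = 0.006845

x=14.816783 y=0.006845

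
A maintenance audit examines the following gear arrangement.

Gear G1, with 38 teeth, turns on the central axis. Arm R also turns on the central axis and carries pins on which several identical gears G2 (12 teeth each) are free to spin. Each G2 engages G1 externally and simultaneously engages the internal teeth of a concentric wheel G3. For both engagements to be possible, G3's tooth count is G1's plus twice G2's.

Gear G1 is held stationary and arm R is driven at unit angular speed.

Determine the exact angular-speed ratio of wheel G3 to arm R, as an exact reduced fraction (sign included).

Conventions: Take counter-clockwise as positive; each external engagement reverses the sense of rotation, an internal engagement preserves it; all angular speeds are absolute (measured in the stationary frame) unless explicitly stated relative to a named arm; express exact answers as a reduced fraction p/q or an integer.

50/31

recognized (axles ride arm R): planetary set, 38/12/62 teeth
ring teeth: 38 + 2·12 = 62
38(ω_sun−ω_arm) = −62(ω_ring−ω_arm),  ω_sun = 0, ω_arm = 1
ω_ring = 1 − (38/62)(0−1) = 50/31
ω_out/ω_in = 50/31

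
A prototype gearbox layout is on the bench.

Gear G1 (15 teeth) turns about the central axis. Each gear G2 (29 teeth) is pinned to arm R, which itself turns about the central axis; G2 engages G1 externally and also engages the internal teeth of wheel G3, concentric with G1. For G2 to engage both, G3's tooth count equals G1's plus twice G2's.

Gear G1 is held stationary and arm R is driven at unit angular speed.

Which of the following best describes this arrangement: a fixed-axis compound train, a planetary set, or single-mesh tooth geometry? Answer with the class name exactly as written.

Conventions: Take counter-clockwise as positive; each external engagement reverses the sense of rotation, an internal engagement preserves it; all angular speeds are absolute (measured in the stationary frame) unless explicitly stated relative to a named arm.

class = planetary set [G3 = 15+2·29 = 73; Willis about the carrier]
classification: planetary set

planetary set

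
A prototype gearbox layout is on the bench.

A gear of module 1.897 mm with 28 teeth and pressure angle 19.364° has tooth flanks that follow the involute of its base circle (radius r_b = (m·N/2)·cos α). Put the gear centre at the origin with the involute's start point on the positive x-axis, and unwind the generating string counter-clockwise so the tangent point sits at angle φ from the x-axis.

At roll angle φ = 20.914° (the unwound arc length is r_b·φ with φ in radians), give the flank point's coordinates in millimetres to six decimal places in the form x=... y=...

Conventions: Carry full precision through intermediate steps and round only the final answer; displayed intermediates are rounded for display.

single-mesh involute tooth geometry (28T wheel at module 1.897)
pitch radius r_p = m·N/2 = 1.897·28/2 = 26.558000
base radius r_b = r_p·cos α = 26.558000·cos 19.364° = 25.055645
roll angle φ = 20.914° = 0.36501816 rad
x = r_b·(cos φ + φ·sin φ) = 26.669641
y = r_b·(sin φ − φ·cos φ) = 0.400802

x=26.669641 y=0.400802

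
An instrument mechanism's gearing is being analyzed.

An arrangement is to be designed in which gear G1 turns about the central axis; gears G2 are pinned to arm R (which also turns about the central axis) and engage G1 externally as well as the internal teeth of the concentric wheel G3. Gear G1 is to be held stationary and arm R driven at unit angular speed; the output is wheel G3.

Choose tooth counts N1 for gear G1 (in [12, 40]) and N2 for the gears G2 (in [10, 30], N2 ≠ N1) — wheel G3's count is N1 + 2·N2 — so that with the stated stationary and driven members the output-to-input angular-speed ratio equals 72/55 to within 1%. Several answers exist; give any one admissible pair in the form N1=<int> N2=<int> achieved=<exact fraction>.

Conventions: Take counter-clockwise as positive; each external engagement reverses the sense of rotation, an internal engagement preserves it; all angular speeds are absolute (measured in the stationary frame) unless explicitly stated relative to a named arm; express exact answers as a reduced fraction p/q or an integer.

N1=17 N2=19 achieved=72/55

topology: planetary set — design target 72/55, arm = carrier (Willis)
Willis with ω_sun = 0: ω_ring/ω_arm = (N1+N3)/N3; set equal to 72/55  ⇒  N3/N1 = 1/(72/55 − 1) = 55/17
N3 = N1 + 2·N2  ⇒  N2/N1 = (N3/N1 − 1)/2 = (55/17 − 1)/2 = 19/17
smallest multiple with N1 ≥ 12 and N2 ≥ 10: k = 1  ⇒  N1 = 1·17 = 17, N2 = 1·19 = 19 (N1 ≤ 40, N2 ≤ 30, N2 ≠ N1 ✓), N3 = 17 + 2·19 = 55
check: (N1+N3)/N3 with N1 = 17, N3 = 55 gives 72/55; |achieved − target| = 0 ≤ 18/1375 ✓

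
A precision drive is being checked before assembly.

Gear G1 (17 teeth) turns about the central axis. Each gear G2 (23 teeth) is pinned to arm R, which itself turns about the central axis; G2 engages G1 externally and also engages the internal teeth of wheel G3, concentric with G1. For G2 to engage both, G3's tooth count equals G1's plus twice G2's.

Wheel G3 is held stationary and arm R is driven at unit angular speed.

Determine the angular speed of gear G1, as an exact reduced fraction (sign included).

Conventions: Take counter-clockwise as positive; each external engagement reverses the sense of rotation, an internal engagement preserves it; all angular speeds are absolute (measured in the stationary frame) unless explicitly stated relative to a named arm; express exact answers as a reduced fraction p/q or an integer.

80/17

topology: planetary set — G1 17T / G2 23T / G3 63T, arm = carrier (Willis)
ring teeth: 17 + 2·23 = 63
17(ω_sun−ω_arm) = −63(ω_ring−ω_arm),  ω_ring = 0, ω_arm = 1
ω_sun = 1 − (63/17)(0−1) = 80/17
exact speed ratio = 80/17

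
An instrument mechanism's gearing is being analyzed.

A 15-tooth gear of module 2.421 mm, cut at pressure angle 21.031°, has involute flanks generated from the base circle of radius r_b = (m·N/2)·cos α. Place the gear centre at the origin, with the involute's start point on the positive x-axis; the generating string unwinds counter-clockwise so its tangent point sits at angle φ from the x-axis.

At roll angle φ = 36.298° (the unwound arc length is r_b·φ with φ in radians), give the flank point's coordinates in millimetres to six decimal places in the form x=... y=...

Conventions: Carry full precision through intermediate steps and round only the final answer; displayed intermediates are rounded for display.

x=20.015258 y=1.379574

recognized (one wheel, involute flank): single-mesh tooth geometry, m = 2.421, N = 15
pitch radius r_p = m·N/2 = 2.421·15/2 = 18.157500
base radius r_b = r_p·cos α = 18.157500·cos 21.031° = 16.947963
roll angle φ = 36.298° = 0.63351961 rad
x = r_b·(cos φ + φ·sin φ) = 20.015258
y = r_b·(sin φ − φ·cos φ) = 1.379574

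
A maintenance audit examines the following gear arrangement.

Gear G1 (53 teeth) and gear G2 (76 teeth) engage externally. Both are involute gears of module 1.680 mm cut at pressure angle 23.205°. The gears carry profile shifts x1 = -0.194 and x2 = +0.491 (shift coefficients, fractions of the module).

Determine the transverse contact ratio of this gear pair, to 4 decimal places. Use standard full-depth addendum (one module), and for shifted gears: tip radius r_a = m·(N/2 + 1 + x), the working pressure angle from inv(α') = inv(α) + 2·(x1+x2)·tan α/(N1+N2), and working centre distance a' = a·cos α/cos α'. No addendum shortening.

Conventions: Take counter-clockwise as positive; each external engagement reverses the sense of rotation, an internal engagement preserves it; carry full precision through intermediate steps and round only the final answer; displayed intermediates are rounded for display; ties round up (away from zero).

single-mesh involute tooth geometry (53T engaging 76T at module 1.680)
base radii: r_b1 = 40.918375, r_b2 = 58.675405
tip radii: r_a1 = 45.874080, r_a2 = 66.344880
inv(α') = inv(23.205°) + 2·(-0.194+0.491)·tan α/(53+76) = 0.02567423  ⇒  α' = 23.80296°
a' = a·cos α / cos α' = 108.3600·cos 23.205°/cos 23.80296° = 108.852936
action lengths: √(r_a1²−r_b1²) = 20.739282, √(r_a2²−r_b2²) = 30.965141
base pitch p_b = π·m·cos α = 4.850901
CR = (20.739282 + 30.965141 − 108.852936·sin 23.80296°)/4.850901 = 1.602217
contact ratio ≈ 1.6022

1.6022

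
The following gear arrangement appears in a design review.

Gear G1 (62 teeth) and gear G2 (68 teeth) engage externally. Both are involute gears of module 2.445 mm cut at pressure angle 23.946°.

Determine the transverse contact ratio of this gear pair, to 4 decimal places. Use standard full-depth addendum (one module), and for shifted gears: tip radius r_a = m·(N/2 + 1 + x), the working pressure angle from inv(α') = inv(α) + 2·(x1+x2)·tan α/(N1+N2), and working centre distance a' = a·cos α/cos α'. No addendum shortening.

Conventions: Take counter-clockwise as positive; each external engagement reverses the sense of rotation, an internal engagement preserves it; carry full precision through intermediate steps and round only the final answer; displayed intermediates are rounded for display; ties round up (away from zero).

1.6027

recognized (one external pair, fixed centres): single-mesh tooth geometry, m = 2.445, N1 = 62, N2 = 68
base radii: r_b1 = 69.271202, r_b2 = 75.974867
tip radii: r_a1 = 78.240000, r_a2 = 85.575000
no profile shift: α' = α, a' = a
action lengths: √(r_a1²−r_b1²) = 36.373041, √(r_a2²−r_b2²) = 39.381470
base pitch p_b = π·m·cos α = 7.020061
CR = (36.373041 + 39.381470 − 158.925000·sin 23.94600°)/7.020061 = 1.602657
contact ratio ≈ 1.6027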